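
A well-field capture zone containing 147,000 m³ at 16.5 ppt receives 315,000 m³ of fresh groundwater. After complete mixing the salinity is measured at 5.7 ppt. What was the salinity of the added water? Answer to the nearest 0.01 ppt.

Salt balance: 147,000×16.5 + 315,000×S = 462,000×5.7
2,425,500 + 315,000·S = 2,633,400
S = (2,633,400 − 2,425,500) / 315,000 = 0.66 ppt

0.66 ppt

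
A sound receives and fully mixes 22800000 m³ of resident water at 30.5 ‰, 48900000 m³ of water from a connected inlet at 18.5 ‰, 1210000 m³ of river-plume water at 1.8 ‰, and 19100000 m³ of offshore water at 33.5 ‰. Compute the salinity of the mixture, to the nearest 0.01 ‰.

Conserving salt mass:
salt = 22,800,000×30.5 + 48,900,000×18.5 + 1,210,000×1.8 + 19,100,000×33.5 = 695,400,000 + 904,650,000 + 2,178,000 + 639,850,000 = 2,242,078,000
volume = 22,800,000 + 48,900,000 + 1,210,000 + 19,100,000 = 92,010,000 m³
S = 2,242,078,000 / 92,010,000 = 24.3678 ‰

24.37 ‰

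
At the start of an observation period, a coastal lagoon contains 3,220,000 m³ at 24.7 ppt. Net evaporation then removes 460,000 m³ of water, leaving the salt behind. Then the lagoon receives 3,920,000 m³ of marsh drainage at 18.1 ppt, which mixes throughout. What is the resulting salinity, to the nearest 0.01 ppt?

After evaporation: salt = 3,220,000×24.7 = 79,534,000; volume = 3,220,000 − 460,000 = 2,760,000 m³
After mixing: salt = 79,534,000 + 3,920,000×18.1 = 150,486,000; volume = 2,760,000 + 3,920,000 = 6,680,000 m³
S = 150,486,000 / 6,680,000 = 22.5278 ppt

22.53 ppt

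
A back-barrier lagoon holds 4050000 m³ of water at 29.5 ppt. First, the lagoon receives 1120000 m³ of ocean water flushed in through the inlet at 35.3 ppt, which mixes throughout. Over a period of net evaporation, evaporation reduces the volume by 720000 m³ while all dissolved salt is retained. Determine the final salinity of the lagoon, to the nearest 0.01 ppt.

After mixing: salt = 4,050,000×29.5 + 1,120,000×35.3 = 159,011,000; volume = 5,170,000 m³
After evaporation: salt unchanged = 159,011,000; volume = 5,170,000 − 720,000 = 4,450,000 m³
S = 159,011,000 / 4,450,000 = 35.7328 ppt

35.73 ppt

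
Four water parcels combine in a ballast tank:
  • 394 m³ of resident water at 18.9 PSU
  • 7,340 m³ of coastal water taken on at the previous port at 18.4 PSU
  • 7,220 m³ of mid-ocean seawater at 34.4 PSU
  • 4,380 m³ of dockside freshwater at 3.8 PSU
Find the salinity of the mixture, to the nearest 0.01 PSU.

Conserving salt mass:
salt = 394×18.9 + 7,340×18.4 + 7,220×34.4 + 4,380×3.8 = 7,446.6 + 135,056 + 248,368 + 16,644 = 407,514.6
volume = 394 + 7,340 + 7,220 + 4,380 = 19,334 m³
S = 407,514.6 / 19,334 = 21.0776 PSU

21.08 PSU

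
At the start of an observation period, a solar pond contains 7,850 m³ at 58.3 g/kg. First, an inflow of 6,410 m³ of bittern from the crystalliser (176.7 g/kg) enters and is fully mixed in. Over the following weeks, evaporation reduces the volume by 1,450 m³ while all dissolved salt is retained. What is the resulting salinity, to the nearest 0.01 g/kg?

124.15 g/kg

After mixing: salt = 7,850×58.3 + 6,410×176.7 = 1,590,302; volume = 14,260 m³
After evaporation: salt unchanged = 1,590,302; volume = 14,260 − 1,450 = 12,810 m³
S = 1,590,302 / 12,810 = 124.1454 g/kg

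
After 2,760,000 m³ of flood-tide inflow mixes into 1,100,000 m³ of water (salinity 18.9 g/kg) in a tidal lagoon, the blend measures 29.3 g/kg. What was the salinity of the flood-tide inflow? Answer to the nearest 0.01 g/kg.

33.44 g/kg

Salt balance: 1,100,000×18.9 + 2,760,000×S = 3,860,000×29.3
20,790,000 + 2,760,000·S = 113,098,000
S = (113,098,000 − 20,790,000) / 2,760,000 = 33.4449 g/kg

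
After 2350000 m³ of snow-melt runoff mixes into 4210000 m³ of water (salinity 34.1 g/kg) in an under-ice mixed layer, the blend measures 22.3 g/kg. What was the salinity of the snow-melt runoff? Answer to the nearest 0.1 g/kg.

Salt balance: 4,210,000×34.1 + 2,350,000×S = 6,560,000×22.3
143,561,000 + 2,350,000·S = 146,288,000
S = (146,288,000 − 143,561,000) / 2,350,000 = 1.1604 g/kg

1.2 g/kg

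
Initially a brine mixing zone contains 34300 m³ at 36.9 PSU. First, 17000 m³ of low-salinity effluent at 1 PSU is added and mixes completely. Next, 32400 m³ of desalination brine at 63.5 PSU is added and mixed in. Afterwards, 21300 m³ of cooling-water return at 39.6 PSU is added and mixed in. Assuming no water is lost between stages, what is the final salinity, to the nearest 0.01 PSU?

Salt balance:
Initial salt = 34,300×36.9 = 1,265,670
After stage 1: salt = 1,265,670 + 17,000×1 = 1,282,670; volume = 51,300 m³; S = 25.003 PSU
After stage 2: salt = 1,282,670 + 32,400×63.5 = 3,340,070; volume = 83,700 m³; S = 39.905 PSU
After stage 3: salt = 3,340,070 + 21,300×39.6 = 4,183,550; volume = 105,000 m³
S = 4,183,550 / 105,000 = 39.8433 PSU

39.84 PSU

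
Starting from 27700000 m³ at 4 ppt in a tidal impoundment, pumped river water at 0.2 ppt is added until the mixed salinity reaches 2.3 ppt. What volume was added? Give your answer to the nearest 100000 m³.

Salt balance: 27,700,000×4 + V×0.2 = (27,700,000+V)×2.3
110,800,000 + 0.2V = 63,710,000 + 2.3V
47,090,000 = 2.1V
V = 22,423,809.52 m³

22400000 m³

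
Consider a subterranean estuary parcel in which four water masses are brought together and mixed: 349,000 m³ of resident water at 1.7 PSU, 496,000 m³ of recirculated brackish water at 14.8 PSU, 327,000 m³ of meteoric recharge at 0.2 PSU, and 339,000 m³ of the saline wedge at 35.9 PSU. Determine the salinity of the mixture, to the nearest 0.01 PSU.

13.35 PSU

Weighted by volume,
salt = 349,000×1.7 + 496,000×14.8 + 327,000×0.2 + 339,000×35.9 = 593,300 + 7,340,800 + 65,400 + 12,170,100 = 20,169,600
volume = 349,000 + 496,000 + 327,000 + 339,000 = 1,511,000 m³
S = 20,169,600 / 1,511,000 = 13.3485 PSU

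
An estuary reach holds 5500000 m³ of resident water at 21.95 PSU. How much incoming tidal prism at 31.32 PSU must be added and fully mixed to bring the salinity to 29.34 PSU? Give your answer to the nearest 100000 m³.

Salt balance: 5,500,000×21.95 + V×31.32 = (5,500,000+V)×29.34
120,725,000 + 31.32V = 161,370,000 + 29.34V
40,645,000 = 1.98V
V = 20,527,777.78 m³

20500000 m³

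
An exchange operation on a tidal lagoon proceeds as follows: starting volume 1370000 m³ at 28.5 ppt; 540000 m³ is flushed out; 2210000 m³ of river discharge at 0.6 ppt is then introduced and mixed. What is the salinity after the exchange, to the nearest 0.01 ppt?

Remaining after removal: 830,000 m³ at 28.5 ppt (salt = 23,655,000)
After addition: salt = 23,655,000 + 2,210,000×0.6 = 24,981,000; volume = 3,040,000 m³
S = 24,981,000 / 3,040,000 = 8.2174 ppt

8.22 ppt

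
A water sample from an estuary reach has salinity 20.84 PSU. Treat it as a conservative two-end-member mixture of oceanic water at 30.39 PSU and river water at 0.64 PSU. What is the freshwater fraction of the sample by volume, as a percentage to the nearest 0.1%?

Let f be the freshwater fraction. Salt balance per unit volume:
f×0.64 + (1−f)×30.39 = 20.84
f = (30.39 − 20.84) / (30.39 − 0.64) = 9.55/29.75 = 0.321

32.1%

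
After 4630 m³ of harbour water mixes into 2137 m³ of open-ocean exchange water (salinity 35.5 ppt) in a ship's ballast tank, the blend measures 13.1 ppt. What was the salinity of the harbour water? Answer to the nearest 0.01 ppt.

2.76 ppt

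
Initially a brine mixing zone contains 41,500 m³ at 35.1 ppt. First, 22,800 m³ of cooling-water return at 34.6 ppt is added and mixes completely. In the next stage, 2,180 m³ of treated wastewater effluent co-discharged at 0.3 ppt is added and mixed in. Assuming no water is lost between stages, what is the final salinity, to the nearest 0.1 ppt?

33.8 ppt

Weighted by volume,
Initial salt = 41,500×35.1 = 1,456,650
After stage 1: salt = 1,456,650 + 22,800×34.6 = 2,245,530; volume = 64,300 m³; S = 34.923 ppt
After stage 2: salt = 2,245,530 + 2,180×0.3 = 2,246,184; volume = 66,480 m³
S = 2,246,184 / 66,480 = 33.7874 ppt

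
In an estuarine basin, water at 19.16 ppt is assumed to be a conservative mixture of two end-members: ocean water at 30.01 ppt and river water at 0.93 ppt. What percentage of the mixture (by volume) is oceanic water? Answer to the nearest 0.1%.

62.7%

Let g be the oceanic fraction. Salt balance per unit volume:
g×30.01 + (1−g)×0.93 = 19.16
g = (19.16 − 0.93) / (30.01 − 0.93) = 18.23/29.08 = 0.6269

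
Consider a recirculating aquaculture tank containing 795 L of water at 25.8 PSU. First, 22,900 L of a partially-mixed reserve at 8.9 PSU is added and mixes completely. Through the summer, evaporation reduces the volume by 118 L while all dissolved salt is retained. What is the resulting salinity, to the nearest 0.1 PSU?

After mixing: salt = 795×25.8 + 22,900×8.9 = 224,321; volume = 23,695 L
After evaporation: salt unchanged = 224,321; volume = 23,695 − 118 = 23,577 L
S = 224,321 / 23,577 = 9.5144 PSU

9.5 PSU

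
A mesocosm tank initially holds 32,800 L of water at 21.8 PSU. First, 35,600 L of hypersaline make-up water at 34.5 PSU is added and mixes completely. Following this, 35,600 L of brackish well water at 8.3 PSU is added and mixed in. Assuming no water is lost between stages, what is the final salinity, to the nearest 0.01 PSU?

21.53 PSU

Weighted by volume,
Initial salt = 32,800×21.8 = 715,040
After stage 1: salt = 715,040 + 35,600×34.5 = 1,943,240; volume = 68,400 L; S = 28.41 PSU
After stage 2: salt = 1,943,240 + 35,600×8.3 = 2,238,720; volume = 104,000 L
S = 2,238,720 / 104,000 = 21.5262 PSU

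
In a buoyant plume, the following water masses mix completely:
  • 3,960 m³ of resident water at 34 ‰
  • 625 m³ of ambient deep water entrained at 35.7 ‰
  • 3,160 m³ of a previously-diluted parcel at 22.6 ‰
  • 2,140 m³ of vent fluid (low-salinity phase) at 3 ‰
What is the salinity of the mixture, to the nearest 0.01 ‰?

Conserving salt mass:
salt = 3,960×34 + 625×35.7 + 3,160×22.6 + 2,140×3 = 134,640 + 22,312.5 + 71,416 + 6,420 = 234,788.5
volume = 3,960 + 625 + 3,160 + 2,140 = 9,885 m³
S = 234,788.5 / 9,885 = 23.752 ‰

23.75 ‰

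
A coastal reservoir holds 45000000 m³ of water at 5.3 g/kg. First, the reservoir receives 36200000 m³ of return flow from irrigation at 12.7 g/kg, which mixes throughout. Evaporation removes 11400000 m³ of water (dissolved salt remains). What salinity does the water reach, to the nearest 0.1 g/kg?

After mixing: salt = 45,000,000×5.3 + 36,200,000×12.7 = 698,240,000; volume = 81,200,000 m³
After evaporation: salt unchanged = 698,240,000; volume = 81,200,000 − 11,400,000 = 69,800,000 m³
S = 698,240,000 / 69,800,000 = 10.0034 g/kg

10.0 g/kg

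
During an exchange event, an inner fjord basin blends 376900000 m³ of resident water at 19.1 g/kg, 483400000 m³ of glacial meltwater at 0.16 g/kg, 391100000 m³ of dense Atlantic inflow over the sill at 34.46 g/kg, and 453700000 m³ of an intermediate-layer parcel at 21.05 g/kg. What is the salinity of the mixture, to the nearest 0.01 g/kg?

17.77 g/kg

Salt balance:
salt = 376,900,000×19.1 + 483,400,000×0.16 + 391,100,000×34.46 + 453,700,000×21.05 = 7,198,790,000 + 77,344,000 + 13,477,306,000 + 9,550,385,000 = 30,303,825,000
volume = 376,900,000 + 483,400,000 + 391,100,000 + 453,700,000 = 1,705,100,000 m³
S = 30,303,825,000 / 1,705,100,000 = 17.7725 g/kg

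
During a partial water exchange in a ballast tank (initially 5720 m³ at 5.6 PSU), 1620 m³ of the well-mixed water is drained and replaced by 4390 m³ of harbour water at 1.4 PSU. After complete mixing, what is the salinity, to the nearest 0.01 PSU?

3.43 PSU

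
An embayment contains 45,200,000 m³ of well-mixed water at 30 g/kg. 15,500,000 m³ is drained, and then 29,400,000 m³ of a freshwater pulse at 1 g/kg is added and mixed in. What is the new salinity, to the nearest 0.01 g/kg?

15.57 g/kg

Remaining after removal: 29,700,000 m³ at 30 g/kg (salt = 891,000,000)
After addition: salt = 891,000,000 + 29,400,000×1 = 920,400,000; volume = 59,100,000 m³
S = 920,400,000 / 59,100,000 = 15.5736 g/kg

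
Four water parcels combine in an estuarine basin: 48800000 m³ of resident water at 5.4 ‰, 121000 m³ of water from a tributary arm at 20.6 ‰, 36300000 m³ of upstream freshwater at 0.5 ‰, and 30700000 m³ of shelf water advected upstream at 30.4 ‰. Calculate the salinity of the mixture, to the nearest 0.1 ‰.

Weighted by volume,
salt = 48,800,000×5.4 + 121,000×20.6 + 36,300,000×0.5 + 30,700,000×30.4 = 263,520,000 + 2,492,600 + 18,150,000 + 933,280,000 = 1,217,442,600
volume = 48,800,000 + 121,000 + 36,300,000 + 30,700,000 = 115,921,000 m³
S = 1,217,442,600 / 115,921,000 = 10.502 ‰

10.5 ‰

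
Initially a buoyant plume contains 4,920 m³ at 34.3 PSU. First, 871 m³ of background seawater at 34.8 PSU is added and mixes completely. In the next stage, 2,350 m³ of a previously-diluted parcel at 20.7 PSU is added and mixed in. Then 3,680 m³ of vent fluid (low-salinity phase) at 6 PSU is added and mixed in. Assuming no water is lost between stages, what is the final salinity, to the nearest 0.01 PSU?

22.82 PSU

Total salt / total volume:
Initial salt = 4,920×34.3 = 168,756
After stage 1: salt = 168,756 + 871×34.8 = 199,066.8; volume = 5,791 m³; S = 34.375 PSU
After stage 2: salt = 199,066.8 + 2,350×20.7 = 247,711.8; volume = 8,141 m³; S = 30.428 PSU
After stage 3: salt = 247,711.8 + 3,680×6 = 269,791.8; volume = 11,821 m³
S = 269,791.8 / 11,821 = 22.8231 PSU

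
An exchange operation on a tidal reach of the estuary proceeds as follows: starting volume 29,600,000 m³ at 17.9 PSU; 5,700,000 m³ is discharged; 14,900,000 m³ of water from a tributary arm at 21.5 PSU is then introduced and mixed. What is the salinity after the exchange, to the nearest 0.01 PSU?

19.28 PSU

Remaining after removal: 23,900,000 m³ at 17.9 PSU (salt = 427,810,000)
After addition: salt = 427,810,000 + 14,900,000×21.5 = 748,160,000; volume = 38,800,000 m³
S = 748,160,000 / 38,800,000 = 19.2825 PSU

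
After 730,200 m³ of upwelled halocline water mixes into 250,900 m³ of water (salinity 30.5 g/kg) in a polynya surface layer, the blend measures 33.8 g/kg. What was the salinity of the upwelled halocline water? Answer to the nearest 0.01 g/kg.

34.93 g/kg

Salt balance: 250,900×30.5 + 730,200×S = 981,100×33.8
7,652,450 + 730,200·S = 33,161,180
S = (33,161,180 − 7,652,450) / 730,200 = 34.9339 g/kg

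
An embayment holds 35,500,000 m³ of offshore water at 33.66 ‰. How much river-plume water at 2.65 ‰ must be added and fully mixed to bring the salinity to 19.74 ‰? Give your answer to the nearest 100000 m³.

28900000 m³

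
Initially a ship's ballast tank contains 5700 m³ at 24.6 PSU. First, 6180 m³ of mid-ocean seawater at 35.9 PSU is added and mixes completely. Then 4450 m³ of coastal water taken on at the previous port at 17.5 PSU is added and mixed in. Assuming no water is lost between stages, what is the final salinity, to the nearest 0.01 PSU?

26.94 PSU

Conserving salt mass:
Initial salt = 5,700×24.6 = 140,220
After stage 1: salt = 140,220 + 6,180×35.9 = 362,082; volume = 11,880 m³; S = 30.478 PSU
After stage 2: salt = 362,082 + 4,450×17.5 = 439,957; volume = 16,330 m³
S = 439,957 / 16,330 = 26.9416 PSU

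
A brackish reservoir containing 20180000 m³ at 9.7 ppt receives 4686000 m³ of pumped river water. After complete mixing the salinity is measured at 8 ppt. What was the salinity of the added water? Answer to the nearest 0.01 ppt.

0.68 ppt

Salt balance: 20,180,000×9.7 + 4,686,000×S = 24,866,000×8
195,746,000 + 4,686,000·S = 198,928,000
S = (198,928,000 − 195,746,000) / 4,686,000 = 0.679 ppt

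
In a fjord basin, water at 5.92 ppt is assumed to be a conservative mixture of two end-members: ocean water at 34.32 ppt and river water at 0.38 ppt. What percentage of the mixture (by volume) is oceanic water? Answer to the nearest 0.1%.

Let g be the oceanic fraction. Salt balance per unit volume:
g×34.32 + (1−g)×0.38 = 5.92
g = (5.92 − 0.38) / (34.32 − 0.38) = 5.54/33.94 = 0.1632

16.3%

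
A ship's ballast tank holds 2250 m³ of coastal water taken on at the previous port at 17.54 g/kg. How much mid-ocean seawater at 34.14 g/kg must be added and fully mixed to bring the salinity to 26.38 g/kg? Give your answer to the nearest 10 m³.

Salt balance: 2,250×17.54 + V×34.14 = (2,250+V)×26.38
39,465 + 34.14V = 59,355 + 26.38V
19,890 = 7.76V
V = 2,563.14 m³

2560 m³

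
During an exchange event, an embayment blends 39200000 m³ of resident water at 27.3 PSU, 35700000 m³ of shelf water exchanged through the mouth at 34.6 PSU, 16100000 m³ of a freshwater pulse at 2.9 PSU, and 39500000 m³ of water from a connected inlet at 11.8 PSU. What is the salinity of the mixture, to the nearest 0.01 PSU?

21.60 PSU

Salt balance:
salt = 39,200,000×27.3 + 35,700,000×34.6 + 16,100,000×2.9 + 39,500,000×11.8 = 1,070,160,000 + 1,235,220,000 + 46,690,000 + 466,100,000 = 2,818,170,000
volume = 39,200,000 + 35,700,000 + 16,100,000 + 39,500,000 = 130,500,000 m³
S = 2,818,170,000 / 130,500,000 = 21.5952 PSU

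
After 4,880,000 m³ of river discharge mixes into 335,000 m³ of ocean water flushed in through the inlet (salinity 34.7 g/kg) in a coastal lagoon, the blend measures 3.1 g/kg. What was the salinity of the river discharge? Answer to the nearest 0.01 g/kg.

Salt balance: 335,000×34.7 + 4,880,000×S = 5,215,000×3.1
11,624,500 + 4,880,000·S = 16,166,500
S = (16,166,500 − 11,624,500) / 4,880,000 = 0.9307 g/kg

0.93 g/kg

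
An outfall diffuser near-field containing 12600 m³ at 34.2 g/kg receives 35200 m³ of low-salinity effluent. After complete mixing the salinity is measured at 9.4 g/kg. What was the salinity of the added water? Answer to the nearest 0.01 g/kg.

Salt balance: 12,600×34.2 + 35,200×S = 47,800×9.4
430,920 + 35,200·S = 449,320
S = (449,320 − 430,920) / 35,200 = 0.5227 g/kg

0.52 g/kg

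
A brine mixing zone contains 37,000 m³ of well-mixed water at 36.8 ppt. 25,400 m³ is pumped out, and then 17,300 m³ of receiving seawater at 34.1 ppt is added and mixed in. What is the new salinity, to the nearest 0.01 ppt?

Remaining after removal: 11,600 m³ at 36.8 ppt (salt = 426,880)
After addition: salt = 426,880 + 17,300×34.1 = 1,016,810; volume = 28,900 m³
S = 1,016,810 / 28,900 = 35.1837 ppt

35.18 ppt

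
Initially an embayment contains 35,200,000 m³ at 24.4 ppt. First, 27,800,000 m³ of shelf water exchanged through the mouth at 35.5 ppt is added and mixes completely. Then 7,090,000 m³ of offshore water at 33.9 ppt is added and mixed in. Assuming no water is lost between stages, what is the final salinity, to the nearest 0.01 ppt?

Weighted by volume,
Initial salt = 35,200,000×24.4 = 858,880,000
After stage 1: salt = 858,880,000 + 27,800,000×35.5 = 1,845,780,000; volume = 63,000,000 m³; S = 29.298 ppt
After stage 2: salt = 1,845,780,000 + 7,090,000×33.9 = 2,086,131,000; volume = 70,090,000 m³
S = 2,086,131,000 / 70,090,000 = 29.7636 ppt

29.76 ppt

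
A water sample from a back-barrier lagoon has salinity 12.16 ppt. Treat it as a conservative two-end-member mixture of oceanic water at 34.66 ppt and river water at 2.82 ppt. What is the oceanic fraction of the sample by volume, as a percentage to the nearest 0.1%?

Let g be the oceanic fraction. Salt balance per unit volume:
g×34.66 + (1−g)×2.82 = 12.16
g = (12.16 − 2.82) / (34.66 − 2.82) = 9.34/31.84 = 0.2933

29.3%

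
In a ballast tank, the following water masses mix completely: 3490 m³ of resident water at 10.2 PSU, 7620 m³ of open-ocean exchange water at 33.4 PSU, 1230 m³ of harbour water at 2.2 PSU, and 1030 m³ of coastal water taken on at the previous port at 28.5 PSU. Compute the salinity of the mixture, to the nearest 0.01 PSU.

24.10 PSU

Salt balance:
salt = 3,490×10.2 + 7,620×33.4 + 1,230×2.2 + 1,030×28.5 = 35,598 + 254,508 + 2,706 + 29,355 = 322,167
volume = 3,490 + 7,620 + 1,230 + 1,030 = 13,370 m³
S = 322,167 / 13,370 = 24.0963 PSU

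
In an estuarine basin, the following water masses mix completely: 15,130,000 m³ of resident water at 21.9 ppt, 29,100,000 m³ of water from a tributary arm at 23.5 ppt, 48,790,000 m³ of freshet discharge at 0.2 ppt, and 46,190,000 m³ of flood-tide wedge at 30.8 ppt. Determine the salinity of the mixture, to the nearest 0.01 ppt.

17.58 ppt

By conservation of dissolved salt,
salt = 15,130,000×21.9 + 29,100,000×23.5 + 48,790,000×0.2 + 46,190,000×30.8 = 331,347,000 + 683,850,000 + 9,758,000 + 1,422,652,000 = 2,447,607,000
volume = 15,130,000 + 29,100,000 + 48,790,000 + 46,190,000 = 139,210,000 m³
S = 2,447,607,000 / 139,210,000 = 17.5821 ppt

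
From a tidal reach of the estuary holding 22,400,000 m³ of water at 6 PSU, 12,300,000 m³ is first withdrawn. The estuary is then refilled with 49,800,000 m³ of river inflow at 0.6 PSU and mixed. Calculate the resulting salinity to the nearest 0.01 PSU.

Remaining after removal: 10,100,000 m³ at 6 PSU (salt = 60,600,000)
After addition: salt = 60,600,000 + 49,800,000×0.6 = 90,480,000; volume = 59,900,000 m³
S = 90,480,000 / 59,900,000 = 1.5105 PSU

1.51 PSU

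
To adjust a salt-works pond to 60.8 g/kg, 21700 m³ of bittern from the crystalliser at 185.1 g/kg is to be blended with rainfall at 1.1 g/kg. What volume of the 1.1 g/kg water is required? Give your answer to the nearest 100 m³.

Salt balance: 21,700×185.1 + V×1.1 = (21,700+V)×60.8
4,016,670 + 1.1V = 1,319,360 + 60.8V
2,697,310 = 59.7V
V = 45,181.07 m³

45200 m³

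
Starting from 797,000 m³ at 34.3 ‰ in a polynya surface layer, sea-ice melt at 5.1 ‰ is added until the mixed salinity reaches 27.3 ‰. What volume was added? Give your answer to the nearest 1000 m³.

251000 m³

Salt balance: 797,000×34.3 + V×5.1 = (797,000+V)×27.3
27,337,100 + 5.1V = 21,758,100 + 27.3V
5,579,000 = 22.2V
V = 251,306.31 m³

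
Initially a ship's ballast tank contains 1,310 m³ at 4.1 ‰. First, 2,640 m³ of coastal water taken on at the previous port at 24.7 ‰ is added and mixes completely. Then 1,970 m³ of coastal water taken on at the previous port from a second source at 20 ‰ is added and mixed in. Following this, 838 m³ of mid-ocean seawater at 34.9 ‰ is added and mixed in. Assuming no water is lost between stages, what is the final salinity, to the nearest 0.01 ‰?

20.60 ‰

Total salt / total volume:
Initial salt = 1,310×4.1 = 5,371
After stage 1: salt = 5,371 + 2,640×24.7 = 70,579; volume = 3,950 m³; S = 17.868 ‰
After stage 2: salt = 70,579 + 1,970×20 = 109,979; volume = 5,920 m³; S = 18.578 ‰
After stage 3: salt = 109,979 + 838×34.9 = 139,225.2; volume = 6,758 m³
S = 139,225.2 / 6,758 = 20.6015 ‰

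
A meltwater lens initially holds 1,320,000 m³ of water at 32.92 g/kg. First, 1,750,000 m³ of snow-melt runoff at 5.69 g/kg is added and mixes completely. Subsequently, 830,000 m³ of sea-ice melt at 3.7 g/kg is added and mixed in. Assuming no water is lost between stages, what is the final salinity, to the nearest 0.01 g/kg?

14.48 g/kg

Weighted by volume,
Initial salt = 1,320,000×32.92 = 43,454,400
After stage 1: salt = 43,454,400 + 1,750,000×5.69 = 53,411,900; volume = 3,070,000 m³; S = 17.398 g/kg
After stage 2: salt = 53,411,900 + 830,000×3.7 = 56,482,900; volume = 3,900,000 m³
S = 56,482,900 / 3,900,000 = 14.4828 g/kg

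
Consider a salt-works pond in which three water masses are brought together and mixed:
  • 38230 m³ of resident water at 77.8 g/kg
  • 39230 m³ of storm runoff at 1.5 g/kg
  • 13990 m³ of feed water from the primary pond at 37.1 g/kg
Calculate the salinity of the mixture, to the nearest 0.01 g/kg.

38.84 g/kg

Mass of salt is conserved:
salt = 38,230×77.8 + 39,230×1.5 + 13,990×37.1 = 2,974,294 + 58,845 + 519,029 = 3,552,168
volume = 38,230 + 39,230 + 13,990 = 91,450 m³
S = 3,552,168 / 91,450 = 38.8427 g/kg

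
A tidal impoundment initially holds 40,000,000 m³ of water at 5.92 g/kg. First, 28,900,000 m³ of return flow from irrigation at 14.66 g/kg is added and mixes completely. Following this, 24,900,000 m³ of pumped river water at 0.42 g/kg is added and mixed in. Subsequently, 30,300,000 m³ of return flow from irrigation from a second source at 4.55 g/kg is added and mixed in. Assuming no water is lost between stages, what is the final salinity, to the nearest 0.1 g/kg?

6.5 g/kg

Salt balance:
Initial salt = 40,000,000×5.92 = 236,800,000
After stage 1: salt = 236,800,000 + 28,900,000×14.66 = 660,474,000; volume = 68,900,000 m³; S = 9.586 g/kg
After stage 2: salt = 660,474,000 + 24,900,000×0.42 = 670,932,000; volume = 93,800,000 m³; S = 7.153 g/kg
After stage 3: salt = 670,932,000 + 30,300,000×4.55 = 808,797,000; volume = 124,100,000 m³
S = 808,797,000 / 124,100,000 = 6.5173 g/kg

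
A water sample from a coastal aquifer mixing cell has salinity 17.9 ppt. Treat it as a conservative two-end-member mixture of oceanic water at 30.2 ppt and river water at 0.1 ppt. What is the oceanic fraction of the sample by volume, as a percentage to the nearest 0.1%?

Let g be the oceanic fraction. Salt balance per unit volume:
g×30.2 + (1−g)×0.1 = 17.9
g = (17.9 − 0.1) / (30.2 − 0.1) = 17.8/30.1 = 0.5914

59.1%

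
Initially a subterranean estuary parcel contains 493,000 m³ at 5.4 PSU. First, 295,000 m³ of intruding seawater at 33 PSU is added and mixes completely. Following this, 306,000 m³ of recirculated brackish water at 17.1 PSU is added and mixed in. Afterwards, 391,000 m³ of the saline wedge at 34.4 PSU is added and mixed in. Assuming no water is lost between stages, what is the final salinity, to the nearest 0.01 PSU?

Mass of salt is conserved:
Initial salt = 493,000×5.4 = 2,662,200
After stage 1: salt = 2,662,200 + 295,000×33 = 12,397,200; volume = 788,000 m³; S = 15.732 PSU
After stage 2: salt = 12,397,200 + 306,000×17.1 = 17,629,800; volume = 1,094,000 m³; S = 16.115 PSU
After stage 3: salt = 17,629,800 + 391,000×34.4 = 31,080,200; volume = 1,485,000 m³
S = 31,080,200 / 1,485,000 = 20.9294 PSU

20.93 PSU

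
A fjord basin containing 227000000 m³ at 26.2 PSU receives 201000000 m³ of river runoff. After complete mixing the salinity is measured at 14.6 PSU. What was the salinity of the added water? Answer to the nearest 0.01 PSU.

1.50 PSU

Salt balance: 227,000,000×26.2 + 201,000,000×S = 428,000,000×14.6
5,947,400,000 + 201,000,000·S = 6,248,800,000
S = (6,248,800,000 − 5,947,400,000) / 201,000,000 = 1.4995 PSU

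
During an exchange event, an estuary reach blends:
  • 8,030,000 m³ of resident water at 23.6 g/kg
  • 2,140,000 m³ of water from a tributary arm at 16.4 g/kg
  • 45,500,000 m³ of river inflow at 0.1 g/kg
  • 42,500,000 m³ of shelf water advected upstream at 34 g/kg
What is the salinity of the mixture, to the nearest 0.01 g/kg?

17.05 g/kg

By conservation of dissolved salt,
salt = 8,030,000×23.6 + 2,140,000×16.4 + 45,500,000×0.1 + 42,500,000×34 = 189,508,000 + 35,096,000 + 4,550,000 + 1,445,000,000 = 1,674,154,000
volume = 8,030,000 + 2,140,000 + 45,500,000 + 42,500,000 = 98,170,000 m³
S = 1,674,154,000 / 98,170,000 = 17.0536 g/kg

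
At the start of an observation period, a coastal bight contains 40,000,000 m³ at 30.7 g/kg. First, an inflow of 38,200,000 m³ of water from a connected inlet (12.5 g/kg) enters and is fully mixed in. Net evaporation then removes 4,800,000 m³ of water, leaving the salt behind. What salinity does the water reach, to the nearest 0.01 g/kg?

23.24 g/kg

After mixing: salt = 40,000,000×30.7 + 38,200,000×12.5 = 1,705,500,000; volume = 78,200,000 m³
After evaporation: salt unchanged = 1,705,500,000; volume = 78,200,000 − 4,800,000 = 73,400,000 m³
S = 1,705,500,000 / 73,400,000 = 23.2357 g/kg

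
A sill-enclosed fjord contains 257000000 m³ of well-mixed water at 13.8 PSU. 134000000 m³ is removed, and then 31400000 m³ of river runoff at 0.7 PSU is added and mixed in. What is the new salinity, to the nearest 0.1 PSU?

11.1 PSU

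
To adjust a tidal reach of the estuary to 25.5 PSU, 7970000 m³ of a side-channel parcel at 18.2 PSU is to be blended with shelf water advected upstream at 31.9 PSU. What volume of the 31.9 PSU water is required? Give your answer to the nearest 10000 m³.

Salt balance: 7,970,000×18.2 + V×31.9 = (7,970,000+V)×25.5
145,054,000 + 31.9V = 203,235,000 + 25.5V
58,181,000 = 6.4V
V = 9,090,781.25 m³

9090000 m³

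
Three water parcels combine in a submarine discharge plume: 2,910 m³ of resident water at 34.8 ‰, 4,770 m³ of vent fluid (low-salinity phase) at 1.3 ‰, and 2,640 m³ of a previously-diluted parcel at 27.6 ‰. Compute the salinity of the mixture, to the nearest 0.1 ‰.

Mass of salt is conserved:
salt = 2,910×34.8 + 4,770×1.3 + 2,640×27.6 = 101,268 + 6,201 + 72,864 = 180,333
volume = 2,910 + 4,770 + 2,640 = 10,320 m³
S = 180,333 / 10,320 = 17.474 ‰

17.5 ‰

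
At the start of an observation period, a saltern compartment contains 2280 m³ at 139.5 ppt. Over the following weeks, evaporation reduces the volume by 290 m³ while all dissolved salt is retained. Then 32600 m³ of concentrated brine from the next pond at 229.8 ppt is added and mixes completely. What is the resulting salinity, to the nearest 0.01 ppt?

After evaporation: salt = 2,280×139.5 = 318,060; volume = 2,280 − 290 = 1,990 m³
After mixing: salt = 318,060 + 32,600×229.8 = 7,809,540; volume = 1,990 + 32,600 = 34,590 m³
S = 7,809,540 / 34,590 = 225.7745 ppt

225.77 ppt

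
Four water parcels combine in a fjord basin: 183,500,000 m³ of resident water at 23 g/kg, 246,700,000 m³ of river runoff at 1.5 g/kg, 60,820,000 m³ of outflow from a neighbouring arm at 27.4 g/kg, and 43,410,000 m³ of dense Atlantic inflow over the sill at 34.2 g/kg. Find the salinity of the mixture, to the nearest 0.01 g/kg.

14.49 g/kg

Total salt / total volume:
salt = 183,500,000×23 + 246,700,000×1.5 + 60,820,000×27.4 + 43,410,000×34.2 = 4,220,500,000 + 370,050,000 + 1,666,468,000 + 1,484,622,000 = 7,741,640,000
volume = 183,500,000 + 246,700,000 + 60,820,000 + 43,410,000 = 534,430,000 m³
S = 7,741,640,000 / 534,430,000 = 14.4858 g/kg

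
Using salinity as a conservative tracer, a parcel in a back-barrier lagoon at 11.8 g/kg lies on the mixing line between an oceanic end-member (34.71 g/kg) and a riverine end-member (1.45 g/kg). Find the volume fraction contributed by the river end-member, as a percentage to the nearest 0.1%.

68.9%

Let f be the freshwater fraction. Salt balance per unit volume:
f×1.45 + (1−f)×34.71 = 11.8
f = (34.71 − 11.8) / (34.71 − 1.45) = 22.91/33.26 = 0.6888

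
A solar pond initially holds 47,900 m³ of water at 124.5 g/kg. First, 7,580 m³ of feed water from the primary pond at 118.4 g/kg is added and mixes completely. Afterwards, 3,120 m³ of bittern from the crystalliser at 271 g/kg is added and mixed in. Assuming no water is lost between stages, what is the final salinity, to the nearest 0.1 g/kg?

131.5 g/kg

Salt balance:
Initial salt = 47,900×124.5 = 5,963,550
After stage 1: salt = 5,963,550 + 7,580×118.4 = 6,861,022; volume = 55,480 m³; S = 123.667 g/kg
After stage 2: salt = 6,861,022 + 3,120×271 = 7,706,542; volume = 58,600 m³
S = 7,706,542 / 58,600 = 131.511 g/kg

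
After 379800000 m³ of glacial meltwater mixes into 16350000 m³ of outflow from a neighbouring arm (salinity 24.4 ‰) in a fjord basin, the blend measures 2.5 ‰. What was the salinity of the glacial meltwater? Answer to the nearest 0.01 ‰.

Salt balance: 16,350,000×24.4 + 379,800,000×S = 396,150,000×2.5
398,940,000 + 379,800,000·S = 990,375,000
S = (990,375,000 − 398,940,000) / 379,800,000 = 1.5572 ‰

1.56 ‰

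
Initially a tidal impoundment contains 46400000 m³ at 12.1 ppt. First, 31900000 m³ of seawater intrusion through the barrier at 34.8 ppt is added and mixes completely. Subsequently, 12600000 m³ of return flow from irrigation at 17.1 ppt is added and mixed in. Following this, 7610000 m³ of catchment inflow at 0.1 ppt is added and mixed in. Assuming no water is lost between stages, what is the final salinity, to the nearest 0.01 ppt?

19.16 ppt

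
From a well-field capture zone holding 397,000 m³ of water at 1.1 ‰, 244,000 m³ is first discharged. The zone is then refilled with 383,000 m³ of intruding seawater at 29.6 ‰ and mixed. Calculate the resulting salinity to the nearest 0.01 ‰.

21.46 ‰

Remaining after removal: 153,000 m³ at 1.1 ‰ (salt = 168,300)
After addition: salt = 168,300 + 383,000×29.6 = 11,505,100; volume = 536,000 m³
S = 11,505,100 / 536,000 = 21.4647 ‰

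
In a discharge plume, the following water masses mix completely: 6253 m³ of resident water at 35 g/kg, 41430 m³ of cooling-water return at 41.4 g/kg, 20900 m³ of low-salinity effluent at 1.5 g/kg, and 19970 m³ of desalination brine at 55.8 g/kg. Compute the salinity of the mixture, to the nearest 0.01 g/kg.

34.78 g/kg

Salt balance:
salt = 6,253×35 + 41,430×41.4 + 20,900×1.5 + 19,970×55.8 = 218,855 + 1,715,202 + 31,350 + 1,114,326 = 3,079,733
volume = 6,253 + 41,430 + 20,900 + 19,970 = 88,553 m³
S = 3,079,733 / 88,553 = 34.7784 g/kg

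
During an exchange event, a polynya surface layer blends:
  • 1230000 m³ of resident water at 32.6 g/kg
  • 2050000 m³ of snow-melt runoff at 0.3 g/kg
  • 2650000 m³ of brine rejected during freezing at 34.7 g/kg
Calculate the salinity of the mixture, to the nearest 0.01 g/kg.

22.37 g/kg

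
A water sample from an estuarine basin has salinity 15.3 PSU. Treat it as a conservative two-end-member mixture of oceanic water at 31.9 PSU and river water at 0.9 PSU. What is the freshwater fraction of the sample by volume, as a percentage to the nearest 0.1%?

Let f be the freshwater fraction. Salt balance per unit volume:
f×0.9 + (1−f)×31.9 = 15.3
f = (31.9 − 15.3) / (31.9 − 0.9) = 16.6/31 = 0.5355

53.5%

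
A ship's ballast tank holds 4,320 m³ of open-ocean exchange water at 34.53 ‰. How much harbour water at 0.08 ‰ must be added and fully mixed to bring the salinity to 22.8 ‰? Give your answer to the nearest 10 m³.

Salt balance: 4,320×34.53 + V×0.08 = (4,320+V)×22.8
149,169.6 + 0.08V = 98,496 + 22.8V
50,673.6 = 22.72V
V = 2,230.35 m³

2230 m³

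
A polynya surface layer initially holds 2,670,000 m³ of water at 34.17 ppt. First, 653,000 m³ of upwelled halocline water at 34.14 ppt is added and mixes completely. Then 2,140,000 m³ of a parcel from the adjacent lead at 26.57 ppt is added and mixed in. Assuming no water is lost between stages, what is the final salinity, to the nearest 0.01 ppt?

31.19 ppt

Conserving salt mass:
Initial salt = 2,670,000×34.17 = 91,233,900
After stage 1: salt = 91,233,900 + 653,000×34.14 = 113,527,320; volume = 3,323,000 m³; S = 34.164 ppt
After stage 2: salt = 113,527,320 + 2,140,000×26.57 = 170,387,120; volume = 5,463,000 m³
S = 170,387,120 / 5,463,000 = 31.1893 ppt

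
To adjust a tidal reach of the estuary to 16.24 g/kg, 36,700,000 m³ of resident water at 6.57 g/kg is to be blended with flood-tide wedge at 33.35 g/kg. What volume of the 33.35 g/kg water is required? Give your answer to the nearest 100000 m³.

20700000 m³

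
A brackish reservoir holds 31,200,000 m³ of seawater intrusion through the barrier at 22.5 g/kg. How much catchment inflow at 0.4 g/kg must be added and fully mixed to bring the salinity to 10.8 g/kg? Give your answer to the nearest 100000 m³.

Salt balance: 31,200,000×22.5 + V×0.4 = (31,200,000+V)×10.8
702,000,000 + 0.4V = 336,960,000 + 10.8V
365,040,000 = 10.4V
V = 35,100,000 m³

35100000 m³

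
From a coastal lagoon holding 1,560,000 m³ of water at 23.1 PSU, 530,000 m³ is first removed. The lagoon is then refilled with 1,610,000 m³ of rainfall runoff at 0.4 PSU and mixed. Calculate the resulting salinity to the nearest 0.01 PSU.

Remaining after removal: 1,030,000 m³ at 23.1 PSU (salt = 23,793,000)
After addition: salt = 23,793,000 + 1,610,000×0.4 = 24,437,000; volume = 2,640,000 m³
S = 24,437,000 / 2,640,000 = 9.2564 PSU

9.26 PSU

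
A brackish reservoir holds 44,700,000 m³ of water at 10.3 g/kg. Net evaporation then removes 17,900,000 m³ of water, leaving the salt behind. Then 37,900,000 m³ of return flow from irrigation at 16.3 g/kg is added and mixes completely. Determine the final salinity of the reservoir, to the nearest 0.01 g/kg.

16.66 g/kg

After evaporation: salt = 44,700,000×10.3 = 460,410,000; volume = 44,700,000 − 17,900,000 = 26,800,000 m³
After mixing: salt = 460,410,000 + 37,900,000×16.3 = 1,078,180,000; volume = 26,800,000 + 37,900,000 = 64,700,000 m³
S = 1,078,180,000 / 64,700,000 = 16.6643 g/kg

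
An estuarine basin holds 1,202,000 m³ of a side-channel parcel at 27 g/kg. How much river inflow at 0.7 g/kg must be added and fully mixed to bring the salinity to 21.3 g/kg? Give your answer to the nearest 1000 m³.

333000 m³

Salt balance: 1,202,000×27 + V×0.7 = (1,202,000+V)×21.3
32,454,000 + 0.7V = 25,602,600 + 21.3V
6,851,400 = 20.6V
V = 332,592.23 m³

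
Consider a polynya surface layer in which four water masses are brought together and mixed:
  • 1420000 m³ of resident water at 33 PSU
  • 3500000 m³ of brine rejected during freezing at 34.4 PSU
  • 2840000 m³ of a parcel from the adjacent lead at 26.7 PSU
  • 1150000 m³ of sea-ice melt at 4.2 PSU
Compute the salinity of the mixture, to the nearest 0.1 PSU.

27.8 PSU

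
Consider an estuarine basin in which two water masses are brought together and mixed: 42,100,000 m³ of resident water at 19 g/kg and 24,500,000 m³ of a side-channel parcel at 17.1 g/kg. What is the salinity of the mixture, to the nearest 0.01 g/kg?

Mass of salt is conserved:
salt = 42,100,000×19 + 24,500,000×17.1 = 799,900,000 + 418,950,000 = 1,218,850,000
volume = 42,100,000 + 24,500,000 = 66,600,000 m³
S = 1,218,850,000 / 66,600,000 = 18.3011 g/kg

18.30 g/kg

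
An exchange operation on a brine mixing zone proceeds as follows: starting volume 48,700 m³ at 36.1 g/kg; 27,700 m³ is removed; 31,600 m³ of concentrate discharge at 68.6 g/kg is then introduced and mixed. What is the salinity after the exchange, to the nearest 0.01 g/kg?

Remaining after removal: 21,000 m³ at 36.1 g/kg (salt = 758,100)
After addition: salt = 758,100 + 31,600×68.6 = 2,925,860; volume = 52,600 m³
S = 2,925,860 / 52,600 = 55.6247 g/kg

55.62 g/kg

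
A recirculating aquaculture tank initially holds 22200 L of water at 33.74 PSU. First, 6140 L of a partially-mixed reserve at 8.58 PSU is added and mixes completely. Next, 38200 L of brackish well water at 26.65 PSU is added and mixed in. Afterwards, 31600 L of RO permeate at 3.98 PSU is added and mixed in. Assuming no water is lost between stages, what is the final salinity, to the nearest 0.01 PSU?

Salt balance:
Initial salt = 22,200×33.74 = 749,028
After stage 1: salt = 749,028 + 6,140×8.58 = 801,709.2; volume = 28,340 L; S = 28.289 PSU
After stage 2: salt = 801,709.2 + 38,200×26.65 = 1,819,739.2; volume = 66,540 L; S = 27.348 PSU
After stage 3: salt = 1,819,739.2 + 31,600×3.98 = 1,945,507.2; volume = 98,140 L
S = 1,945,507.2 / 98,140 = 19.8238 PSU

19.82 PSU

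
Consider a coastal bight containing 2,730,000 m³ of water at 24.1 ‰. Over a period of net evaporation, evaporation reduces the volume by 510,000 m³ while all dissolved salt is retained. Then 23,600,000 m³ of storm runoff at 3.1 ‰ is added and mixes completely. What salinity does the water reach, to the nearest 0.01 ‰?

5.38 ‰

After evaporation: salt = 2,730,000×24.1 = 65,793,000; volume = 2,730,000 − 510,000 = 2,220,000 m³
After mixing: salt = 65,793,000 + 23,600,000×3.1 = 138,953,000; volume = 2,220,000 + 23,600,000 = 25,820,000 m³
S = 138,953,000 / 25,820,000 = 5.3816 ‰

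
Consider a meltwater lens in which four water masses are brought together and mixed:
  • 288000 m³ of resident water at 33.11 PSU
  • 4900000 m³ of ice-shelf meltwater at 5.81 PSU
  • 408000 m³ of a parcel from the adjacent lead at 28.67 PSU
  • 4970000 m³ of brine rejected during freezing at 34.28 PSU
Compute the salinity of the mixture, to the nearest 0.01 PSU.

Mass of salt is conserved:
salt = 288,000×33.11 + 4,900,000×5.81 + 408,000×28.67 + 4,970,000×34.28 = 9,535,680 + 28,469,000 + 11,697,360 + 170,371,600 = 220,073,640
volume = 288,000 + 4,900,000 + 408,000 + 4,970,000 = 10,566,000 m³
S = 220,073,640 / 10,566,000 = 20.8285 PSU

20.83 PSU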